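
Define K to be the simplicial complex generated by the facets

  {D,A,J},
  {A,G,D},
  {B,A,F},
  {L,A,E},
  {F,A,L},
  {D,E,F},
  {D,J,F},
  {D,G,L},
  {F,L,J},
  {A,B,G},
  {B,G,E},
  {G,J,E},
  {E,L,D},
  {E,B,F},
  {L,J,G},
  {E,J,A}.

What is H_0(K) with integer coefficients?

We work with the vertex ordering A < B < D < E < F < G < J < L. The simplices of K, each written with vertices in increasing order, are:

  0-simplices (8): A, B, D, E, F, G, J, L
  1-simplices (24): AB, AD, AE, AF, AG, AJ, AL, BE, BF, BG, DE, DF, DG, DJ, DL, EF, EG, EJ, EL, FJ, FL, GJ, GL, JL
  2-simplices (16): ABF, ABG, ADG, ADJ, AEJ, AEL, AFL, BEF, BEG, DEF, DEL, DFJ, DGL, EGJ, FJL, GJL

so the chain groups are C_0 ≅ Z^8, C_1 ≅ Z^24, C_2 ≅ Z^16.

∂_1: C_1 → C_0 sends each edge [p,q] (with p < q) to q − p. For instance
  ∂EF = F − E.
As a 8×24 matrix over Z this has rank 7, with invariant factors (1,1,1,1,1,1,1).

Boundary ∂_2: C_2 → C_1 sends each 2-simplex [p,q,r] to [q,r] − [p,r] + [p,q]. For instance
  ∂AEJ = EJ − AJ + AE,
  ∂DFJ = FJ − DJ + DF.
As a 24×16 matrix over Z this has rank 15, with invariant factors (1,1,1,1,1,1,1,1,1,1,1,1,1,1,1).

Now H_k = ker ∂_k / im ∂_{k+1}, so:

  H_0: rank C_0 − rank ∂_1 = 8 − 7 = 1, and the invariant factors of ∂_1 are all 1, so H_0 ≅ Z.

H_0 = Z.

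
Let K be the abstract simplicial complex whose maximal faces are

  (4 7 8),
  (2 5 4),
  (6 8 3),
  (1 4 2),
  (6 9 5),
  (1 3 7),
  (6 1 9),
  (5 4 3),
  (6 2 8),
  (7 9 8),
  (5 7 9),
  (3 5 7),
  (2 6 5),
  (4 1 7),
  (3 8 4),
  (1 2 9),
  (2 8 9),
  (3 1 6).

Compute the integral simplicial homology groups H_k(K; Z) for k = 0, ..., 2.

We work with the vertex ordering 1 < 2 < 3 < 4 < 5 < 6 < 7 < 8 < 9. The simplices of K, each written with vertices in increasing order, are:

  0-simplices (9): [1], [2], [3], [4], [5], [6], [7], [8], [9]
  1-simplices (27): (27 of them)
  2-simplices (18): [1,2,4], [1,2,9], [1,3,6], [1,3,7], [1,4,7], [1,6,9], [2,4,5], [2,5,6], [2,6,8], [2,8,9], [3,4,5], [3,4,8], [3,5,7], [3,6,8], [4,7,8], [5,6,9], [5,7,9], [7,8,9]

so the chain groups are C_0 ≅ Z^9, C_1 ≅ Z^27, C_2 ≅ Z^18.

∂_1: C_1 → C_0 sends each edge [p,q] (with p < q) to q − p.
The resulting 9×27 matrix has rank 8, and its Smith normal form has invariant factors (1,1,1,1,1,1,1,1).

∂_2: C_2 → C_1 acts by ∂[p,q,r] = [q,r] − [p,r] + [p,q]. For instance
  ∂[2,5,6] = [5,6] − [2,6] + [2,5],
  ∂[3,6,8] = [6,8] − [3,8] + [3,6].
The 27×18 boundary matrix has rank 18 and Smith normal form diag(1,1,1,1,1,1,1,1,1,1,1,1,1,1,1,1,1,2).

Reading off H_k = ker ∂_k / im ∂_{k+1}:

  H_0: rank C_0 − rank ∂_1 = 9 − 8 = 1, and the invariant factors of ∂_1 are all 1, so H_0 ≅ Z.
  H_1: rank ker ∂_1 − rank ∂_2 = (27 − 8) − 18 = 1, and ∂_2 has invariant factor 2 > 1, so H_1 ≅ Z × Z/2.
  H_2: rank ker ∂_2 − rank ∂_3 = (18 − 18) − 0 = 0, and there is no ∂_3, so H_2 ≅ 0.

H_0 = Z,  H_1 = Z × Z/2,  H_2 = 0.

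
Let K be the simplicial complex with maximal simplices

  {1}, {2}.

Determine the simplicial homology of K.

H_0 ≅ Z^2.

Order the vertices as 1 < 2. Listing each simplex with vertices in this order, K has dimension 0 with simplices:

  0-simplices (2): [1], [2]

Hence C_0 ≅ Z^2.

Reading off H_k = ker ∂_k / im ∂_{k+1}:

  H_0: rank C_0 − rank ∂_1 = 2 − 0 = 2, and there is no ∂_1, so H_0 ≅ Z^2.

(K is a triangulation of a set of 2 points.)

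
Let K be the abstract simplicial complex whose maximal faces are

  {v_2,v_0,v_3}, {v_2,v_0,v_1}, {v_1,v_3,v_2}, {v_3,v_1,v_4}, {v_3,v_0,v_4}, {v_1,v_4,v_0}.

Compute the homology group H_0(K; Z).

We work with the vertex ordering v_0 < v_1 < v_2 < v_3 < v_4. The simplices of K, each written with vertices in increasing order, are:

  0-simplices (5): [v_0], [v_1], [v_2], [v_3], [v_4]
  1-simplices (9): [v_0,v_1], [v_0,v_2], [v_0,v_3], [v_0,v_4], [v_1,v_2], [v_1,v_3], [v_1,v_4], [v_2,v_3], [v_3,v_4]
  2-simplices (6): [v_0,v_1,v_2], [v_0,v_1,v_4], [v_0,v_2,v_3], [v_0,v_3,v_4], [v_1,v_2,v_3], [v_1,v_3,v_4]

Hence C_0 ≅ Z^5, C_1 ≅ Z^9, C_2 ≅ Z^6.

The boundary map ∂_1: C_1 → C_0 sends each edge [p,q] (with p < q) to q − p. For instance
  ∂[v_2,v_3] = [v_3] − [v_2].
This gives a 5×9 integer matrix of rank 4; reducing to Smith normal form yields diagonal entries (1,1,1,1).

∂_2: C_2 → C_1 acts by ∂[p,q,r] = [q,r] − [p,r] + [p,q]. For instance
  ∂[v_0,v_3,v_4] = [v_3,v_4] − [v_0,v_4] + [v_0,v_3],
  ∂[v_1,v_2,v_3] = [v_2,v_3] − [v_1,v_3] + [v_1,v_2].
This gives a 9×6 integer matrix of rank 5; reducing to Smith normal form yields diagonal entries (1,1,1,1,1).

Now H_k = ker ∂_k / im ∂_{k+1}, so:

  H_0: rank C_0 − rank ∂_1 = 5 − 4 = 1, and the invariant factors of ∂_1 are all 1, so H_0 = Z.

H_0 ≅ Z.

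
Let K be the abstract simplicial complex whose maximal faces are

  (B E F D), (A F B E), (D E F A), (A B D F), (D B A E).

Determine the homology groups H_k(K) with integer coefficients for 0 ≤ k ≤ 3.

Fix the vertex order A < B < D < E < F and write every simplex with vertices in increasing order. Then dim K = 3 and the simplices of K are:

  0-simplices (5): A, B, D, E, F
  1-simplices (10): AB, AD, AE, AF, BD, BE, BF, DE, DF, EF
  2-simplices (10): ABD, ABE, ABF, ADE, ADF, AEF, BDE, BDF, BEF, DEF
  3-simplices (5): ABDE, ABDF, ABEF, ADEF, BDEF

giving chain groups C_0 ≅ Z^5, C_1 ≅ Z^10, C_2 ≅ Z^10, C_3 ≅ Z^5.

∂_1: C_1 → C_0 maps an edge to its endpoints' difference, ∂[p,q] = q − p. For instance
  ∂EF = F − E.
As a 5×10 matrix over Z this has rank 4, with invariant factors (1,1,1,1).

The boundary map ∂_2: C_2 → C_1 maps a triangle to the signed sum of its edges. For instance
  ∂BDE = DE − BE + BD,
  ∂ADF = DF − AF + AD.
The 10×10 boundary matrix has rank 6 and Smith normal form diag(1,1,1,1,1,1).

∂_3: C_3 → C_2 sends each 3-simplex σ to the alternating sum Σ_i (−1)^i (σ with its i-th vertex removed). For instance
  ∂ADEF = DEF − AEF + ADF − ADE,
  ∂BDEF = DEF − BEF + BDF − BDE.
The resulting 10×5 matrix has rank 4, and its Smith normal form has invariant factors (1,1,1,1).

Now H_k = ker ∂_k / im ∂_{k+1}, so:

  H_0: rank C_0 − rank ∂_1 = 5 − 4 = 1, and the invariant factors of ∂_1 are all 1, so H_0 = Z.
  H_1: rank ker ∂_1 − rank ∂_2 = (10 − 4) − 6 = 0, and the invariant factors of ∂_2 are all 1, so H_1 = 0.
  H_2: rank ker ∂_2 − rank ∂_3 = (10 − 6) − 4 = 0, and the invariant factors of ∂_3 are all 1, so H_2 = 0.
  H_3: rank ker ∂_3 − rank ∂_4 = (5 − 4) − 0 = 1, and there is no ∂_4, so H_3 = Z.

H_0 ≅ Z,  H_1 = 0,  H_2 = 0,  H_3 ≅ Z.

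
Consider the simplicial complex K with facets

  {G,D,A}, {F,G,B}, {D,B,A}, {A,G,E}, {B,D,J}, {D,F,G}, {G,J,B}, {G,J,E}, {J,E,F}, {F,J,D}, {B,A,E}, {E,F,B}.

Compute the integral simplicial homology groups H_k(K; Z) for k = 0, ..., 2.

Take the total order A < B < D < E < F < G < J on the vertex set. Then K (dimension 2) consists of the simplices:

  0-simplices (7): A, B, D, E, F, G, J
  1-simplices (18): AB, AD, AE, AG, BD, BE, BF, BG, BJ, DF, DG, DJ, EF, EG, EJ, FG, FJ, GJ
  2-simplices (12): ABD, ABE, ADG, AEG, BDJ, BEF, BFG, BGJ, DFG, DFJ, EFJ, EGJ

Hence C_0 ≅ Z^7, C_1 ≅ Z^18, C_2 ≅ Z^12.

Boundary ∂_1: C_1 → C_0 sends each edge [p,q] (with p < q) to q − p. For instance
  ∂EJ = J − E.
This gives a 7×18 integer matrix of rank 6; reducing to Smith normal form yields diagonal entries (1,1,1,1,1,1).

The boundary map ∂_2: C_2 → C_1 acts by ∂[p,q,r] = [q,r] − [p,r] + [p,q]. For instance
  ∂BEF = EF − BF + BE,
  ∂EGJ = GJ − EJ + EG.
This gives a 18×12 integer matrix of rank 12; reducing to Smith normal form yields diagonal entries (1,1,1,1,1,1,1,1,1,1,1,2).

From H_k ≅ ker(∂_k) / im(∂_{k+1}) we obtain:

  H_0: rank C_0 − rank ∂_1 = 7 − 6 = 1, and the invariant factors of ∂_1 are all 1, so H_0 = Z.
  H_1: rank ker ∂_1 − rank ∂_2 = (18 − 6) − 12 = 0, and ∂_2 has invariant factor 2 > 1, so H_1 = Z/2Z.
  H_2: rank ker ∂_2 − rank ∂_3 = (12 − 12) − 0 = 0, and there is no ∂_3, so H_2 = 0.

(K is a triangulation of the real projective plane RP^2.)

H_0 ≅ Z,  H_1 ≅ Z/2Z,  H_2 = 0.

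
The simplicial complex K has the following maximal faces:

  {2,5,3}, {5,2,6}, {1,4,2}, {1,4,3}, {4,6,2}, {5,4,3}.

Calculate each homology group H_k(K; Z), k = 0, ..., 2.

H_0 = Z,  H_1 = Z,  H_2 = 0.

K has 6 vertices, 12 edges, 6 triangles.
rank ∂_0 = 0, rank ∂_1 = 5 ⇒ b_0 = 6 − 0 − 5 = 1; all invariant factors of ∂_1 are 1 so no torsion. So H_0 ≅ Z.
rank ∂_1 = 5, rank ∂_2 = 6 ⇒ b_1 = 12 − 5 − 6 = 1; all invariant factors of ∂_2 are 1 so no torsion. So H_1 ≅ Z.
rank ∂_2 = 6, rank ∂_3 = 0 ⇒ b_2 = 6 − 6 − 0 = 0. So H_2 ≅ 0.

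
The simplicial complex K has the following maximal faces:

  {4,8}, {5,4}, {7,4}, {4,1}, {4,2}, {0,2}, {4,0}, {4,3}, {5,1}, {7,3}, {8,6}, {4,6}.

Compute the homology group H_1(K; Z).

We work with the vertex ordering 0 < 1 < 2 < 3 < 4 < 5 < 6 < 7 < 8. The simplices of K, each written with vertices in increasing order, are:

  0-simplices (9): [0], [1], [2], [3], [4], [5], [6], [7], [8]
  1-simplices (12): [0,2], [0,4], [1,4], [1,5], [2,4], [3,4], [3,7], [4,5], [4,6], [4,7], [4,8], [6,8]

so the chain groups are C_0 ≅ Z^9, C_1 ≅ Z^12.

Boundary ∂_1: C_1 → C_0 sends each edge [p,q] (with p < q) to q − p. For instance
  ∂[0,2] = [2] − [0].
The resulting 9×12 matrix has rank 8, and its Smith normal form has invariant factors (1,1,1,1,1,1,1,1).

Now H_k = ker ∂_k / im ∂_{k+1}, so:

  H_1: rank ker ∂_1 − rank ∂_2 = (12 − 8) − 0 = 4, and there is no ∂_2, so H_1 ≅ Z^4.

H_1 ≅ Z^4.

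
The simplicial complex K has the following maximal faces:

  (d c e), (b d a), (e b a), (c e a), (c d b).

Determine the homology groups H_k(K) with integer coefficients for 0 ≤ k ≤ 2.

H_0 = Z,  H_1 = Z,  H_2 = 0.

Fix the vertex order a < b < c < d < e and write every simplex with vertices in increasing order. Then dim K = 2 and the simplices of K are:

  0-simplices (5): a, b, c, d, e
  1-simplices (10): ab, ac, ad, ae, bc, bd, be, cd, ce, de
  2-simplices (5): abd, abe, ace, bcd, cde

giving chain groups C_0 ≅ Z^5, C_1 ≅ Z^10, C_2 ≅ Z^5.

∂_1: C_1 → C_0 is given by ∂[p,q] = [q] − [p]. For instance
  ∂bc = c − b.
The resulting 5×10 matrix has rank 4, and its Smith normal form has invariant factors (1,1,1,1).

Boundary ∂_2: C_2 → C_1 maps a triangle to the signed sum of its edges. For instance
  ∂abe = be − ae + ab,
  ∂ace = ce − ae + ac.
The resulting 10×5 matrix has rank 5, and its Smith normal form has invariant factors (1,1,1,1,1).

Now H_k = ker ∂_k / im ∂_{k+1}, so:

  H_0: rank C_0 − rank ∂_1 = 5 − 4 = 1, and the invariant factors of ∂_1 are all 1, so H_0 = Z.
  H_1: rank ker ∂_1 − rank ∂_2 = (10 − 4) − 5 = 1, and the invariant factors of ∂_2 are all 1, so H_1 = Z.
  H_2: rank ker ∂_2 − rank ∂_3 = (5 − 5) − 0 = 0, and there is no ∂_3, so H_2 = 0.

As a check, the Euler characteristic is 5 − 10 + 5 = 0, which agrees with 1 − 1 + 0 = 0.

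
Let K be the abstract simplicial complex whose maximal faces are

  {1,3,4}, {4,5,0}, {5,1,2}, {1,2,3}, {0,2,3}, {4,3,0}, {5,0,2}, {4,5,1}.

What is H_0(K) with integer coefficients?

H_0 ≅ Z.

K has 6 vertices, 12 edges, 8 triangles.
rank ∂_0 = 0, rank ∂_1 = 5 ⇒ b_0 = 6 − 0 − 5 = 1; all invariant factors of ∂_1 are 1 so no torsion. So H_0 = Z.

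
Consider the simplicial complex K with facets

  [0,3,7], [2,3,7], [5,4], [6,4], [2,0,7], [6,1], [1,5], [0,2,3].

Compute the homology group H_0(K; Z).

Fix the vertex order 0 < 1 < 2 < 3 < 4 < 5 < 6 < 7 and write every simplex with vertices in increasing order. Then dim K = 2 and the simplices of K are:

  0-simplices (8): [0], [1], [2], [3], [4], [5], [6], [7]
  1-simplices (10): [0,2], [0,3], [0,7], [1,5], [1,6], [2,3], [2,7], [3,7], [4,5], [4,6]
  2-simplices (4): [0,2,3], [0,2,7], [0,3,7], [2,3,7]

Hence C_0 ≅ Z^8, C_1 ≅ Z^10, C_2 ≅ Z^4.

∂_1: C_1 → C_0 sends each edge [p,q] (with p < q) to q − p.
This gives a 8×10 integer matrix of rank 6; reducing to Smith normal form yields diagonal entries (1,1,1,1,1,1).

The boundary map ∂_2: C_2 → C_1 acts by ∂[p,q,r] = [q,r] − [p,r] + [p,q]. For instance
  ∂[0,2,7] = [2,7] − [0,7] + [0,2],
  ∂[0,2,3] = [2,3] − [0,3] + [0,2].
This gives a 10×4 integer matrix of rank 3; reducing to Smith normal form yields diagonal entries (1,1,1).

Reading off H_k = ker ∂_k / im ∂_{k+1}:

  H_0: rank C_0 − rank ∂_1 = 8 − 6 = 2, and the invariant factors of ∂_1 are all 1, so H_0 ≅ Z^2.

H_0 = Z^2.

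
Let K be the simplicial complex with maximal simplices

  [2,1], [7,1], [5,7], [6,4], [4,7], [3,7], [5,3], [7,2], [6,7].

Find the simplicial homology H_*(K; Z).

Take the total order 1 < 2 < 3 < 4 < 5 < 6 < 7 on the vertex set. Then K (dimension 1) consists of the simplices:

  0-simplices (7): [1], [2], [3], [4], [5], [6], [7]
  1-simplices (9): [1,2], [1,7], [2,7], [3,5], [3,7], [4,6], [4,7], [5,7], [6,7]

so the chain groups are C_0 ≅ Z^7, C_1 ≅ Z^9.

The boundary map ∂_1: C_1 → C_0 maps an edge to its endpoints' difference, ∂[p,q] = q − p.
The 7×9 boundary matrix has rank 6 and Smith normal form diag(1,1,1,1,1,1).

From H_k ≅ ker(∂_k) / im(∂_{k+1}) we obtain:

  H_0: rank C_0 − rank ∂_1 = 7 − 6 = 1, and the invariant factors of ∂_1 are all 1, so H_0 ≅ Z.
  H_1: rank ker ∂_1 − rank ∂_2 = (9 − 6) − 0 = 3, and there is no ∂_2, so H_1 ≅ Z^3.

As a check, the Euler characteristic is 7 − 9 = -2, which agrees with 1 − 3 = -2.

H_0 ≅ Z,  H_1 ≅ Z^3.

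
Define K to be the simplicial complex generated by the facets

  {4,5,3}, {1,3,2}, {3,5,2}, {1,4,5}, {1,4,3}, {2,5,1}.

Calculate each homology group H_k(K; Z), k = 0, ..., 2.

H_0 = Z,  H_1 = 0,  H_2 = Z.

Order the vertices as 1 < 2 < 3 < 4 < 5. Listing each simplex with vertices in this order, K has dimension 2 with simplices:

  0-simplices (5): [1], [2], [3], [4], [5]
  1-simplices (9): [1,2], [1,3], [1,4], [1,5], [2,3], [2,5], [3,4], [3,5], [4,5]
  2-simplices (6): [1,2,3], [1,2,5], [1,3,4], [1,4,5], [2,3,5], [3,4,5]

Hence C_0 ≅ Z^5, C_1 ≅ Z^9, C_2 ≅ Z^6.

∂_1: C_1 → C_0 sends each edge [p,q] (with p < q) to q − p. For instance
  ∂[3,4] = [4] − [3].
The resulting 5×9 matrix has rank 4, and its Smith normal form has invariant factors (1,1,1,1).

∂_2: C_2 → C_1 acts by ∂[p,q,r] = [q,r] − [p,r] + [p,q]. For instance
  ∂[1,2,3] = [2,3] − [1,3] + [1,2],
  ∂[1,4,5] = [4,5] − [1,5] + [1,4].
This gives a 9×6 integer matrix of rank 5; reducing to Smith normal form yields diagonal entries (1,1,1,1,1).

Now H_k = ker ∂_k / im ∂_{k+1}, so:

  H_0: rank C_0 − rank ∂_1 = 5 − 4 = 1, and the invariant factors of ∂_1 are all 1, so H_0 = Z.
  H_1: rank ker ∂_1 − rank ∂_2 = (9 − 4) − 5 = 0, and the invariant factors of ∂_2 are all 1, so H_1 = 0.
  H_2: rank ker ∂_2 − rank ∂_3 = (6 − 5) − 0 = 1, and there is no ∂_3, so H_2 = Z.

(K is a triangulation of the 2-sphere S^2.)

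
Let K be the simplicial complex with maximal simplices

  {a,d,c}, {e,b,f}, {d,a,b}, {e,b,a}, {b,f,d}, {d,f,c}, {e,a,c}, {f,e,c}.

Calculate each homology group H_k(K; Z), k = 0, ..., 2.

H_0 ≅ Z,  H_1 = 0,  H_2 ≅ Z.

Order the vertices as a < b < c < d < e < f. Listing each simplex with vertices in this order, K has dimension 2 with simplices:

  0-simplices (6): a, b, c, d, e, f
  1-simplices (12): ab, ac, ad, ae, bd, be, bf, cd, ce, cf, df, ef
  2-simplices (8): abd, abe, acd, ace, bdf, bef, cdf, cef

so the chain groups are C_0 ≅ Z^6, C_1 ≅ Z^12, C_2 ≅ Z^8.

The boundary map ∂_1: C_1 → C_0 is given by ∂[p,q] = [q] − [p]. For instance
  ∂ce = e − c.
As a 6×12 matrix over Z this has rank 5, with invariant factors (1,1,1,1,1).

∂_2: C_2 → C_1 acts by ∂[p,q,r] = [q,r] − [p,r] + [p,q]. For instance
  ∂acd = cd − ad + ac,
  ∂bdf = df − bf + bd.
The resulting 12×8 matrix has rank 7, and its Smith normal form has invariant factors (1,1,1,1,1,1,1).

Reading off H_k = ker ∂_k / im ∂_{k+1}:

  H_0: rank C_0 − rank ∂_1 = 6 − 5 = 1, and the invariant factors of ∂_1 are all 1, so H_0 = Z.
  H_1: rank ker ∂_1 − rank ∂_2 = (12 − 5) − 7 = 0, and the invariant factors of ∂_2 are all 1, so H_1 = 0.
  H_2: rank ker ∂_2 − rank ∂_3 = (8 − 7) − 0 = 1, and there is no ∂_3, so H_2 = Z.

As a check, the Euler characteristic is 6 − 12 + 8 = 2, which agrees with 1 − 0 + 1 = 2.
(K is a triangulation of the 2-sphere S^2.)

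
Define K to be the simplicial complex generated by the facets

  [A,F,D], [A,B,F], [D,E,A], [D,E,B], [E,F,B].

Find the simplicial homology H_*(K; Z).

H_0 = Z,  H_1 = Z,  H_2 = 0.

Order the vertices as A < B < D < E < F. Listing each simplex with vertices in this order, K has dimension 2 with simplices:

  0-simplices (5): A, B, D, E, F
  1-simplices (10): AB, AD, AE, AF, BD, BE, BF, DE, DF, EF
  2-simplices (5): ABF, ADE, ADF, BDE, BEF

Hence C_0 ≅ Z^5, C_1 ≅ Z^10, C_2 ≅ Z^5.

Boundary ∂_1: C_1 → C_0 maps an edge to its endpoints' difference, ∂[p,q] = q − p. For instance
  ∂EF = F − E.
This gives a 5×10 integer matrix of rank 4; reducing to Smith normal form yields diagonal entries (1,1,1,1).

Boundary ∂_2: C_2 → C_1 maps a triangle to the signed sum of its edges. For instance
  ∂ADF = DF − AF + AD,
  ∂ADE = DE − AE + AD.
The 10×5 boundary matrix has rank 5 and Smith normal form diag(1,1,1,1,1).

From H_k ≅ ker(∂_k) / im(∂_{k+1}) we obtain:

  H_0: rank C_0 − rank ∂_1 = 5 − 4 = 1, and the invariant factors of ∂_1 are all 1, so H_0 ≅ Z.
  H_1: rank ker ∂_1 − rank ∂_2 = (10 − 4) − 5 = 1, and the invariant factors of ∂_2 are all 1, so H_1 ≅ Z.
  H_2: rank ker ∂_2 − rank ∂_3 = (5 − 5) − 0 = 0, and there is no ∂_3, so H_2 ≅ 0.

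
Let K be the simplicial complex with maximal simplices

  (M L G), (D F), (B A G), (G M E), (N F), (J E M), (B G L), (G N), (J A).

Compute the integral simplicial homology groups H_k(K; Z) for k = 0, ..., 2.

H_0 = Z,  H_1 = Z,  H_2 = 0.

K has 10 vertices, 15 edges, 5 triangles.
rank ∂_0 = 0, rank ∂_1 = 9 ⇒ b_0 = 10 − 0 − 9 = 1; all invariant factors of ∂_1 are 1 so no torsion. So H_0 = Z.
rank ∂_1 = 9, rank ∂_2 = 5 ⇒ b_1 = 15 − 9 − 5 = 1; all invariant factors of ∂_2 are 1 so no torsion. So H_1 = Z.
rank ∂_2 = 5, rank ∂_3 = 0 ⇒ b_2 = 5 − 5 − 0 = 0. So H_2 = 0.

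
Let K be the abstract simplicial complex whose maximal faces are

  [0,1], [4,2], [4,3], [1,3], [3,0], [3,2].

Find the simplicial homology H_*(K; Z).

H_0 ≅ Z,  H_1 ≅ Z^2.

We work with the vertex ordering 0 < 1 < 2 < 3 < 4. The simplices of K, each written with vertices in increasing order, are:

  0-simplices (5): [0], [1], [2], [3], [4]
  1-simplices (6): [0,1], [0,3], [1,3], [2,3], [2,4], [3,4]

Hence C_0 ≅ Z^5, C_1 ≅ Z^6.

∂_1: C_1 → C_0 sends each edge [p,q] (with p < q) to q − p. For instance
  ∂[0,3] = [3] − [0].
As a 5×6 matrix over Z this has rank 4, with invariant factors (1,1,1,1).

Computing H_k = (kernel of ∂_k) / (image of ∂_{k+1}):

  H_0: rank C_0 − rank ∂_1 = 5 − 4 = 1, and the invariant factors of ∂_1 are all 1, so H_0 = Z.
  H_1: rank ker ∂_1 − rank ∂_2 = (6 − 4) − 0 = 2, and there is no ∂_2, so H_1 = Z^2.

(K is a triangulation of a wedge of 2 circles.)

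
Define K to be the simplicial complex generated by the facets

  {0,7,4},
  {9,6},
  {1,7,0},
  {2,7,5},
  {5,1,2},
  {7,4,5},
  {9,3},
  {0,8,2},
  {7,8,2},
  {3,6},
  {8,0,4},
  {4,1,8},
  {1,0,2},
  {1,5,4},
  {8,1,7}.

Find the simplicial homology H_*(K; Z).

K has 10 vertices, 21 edges, 12 triangles.
rank ∂_0 = 0, rank ∂_1 = 8 ⇒ b_0 = 10 − 0 − 8 = 2; all invariant factors of ∂_1 are 1 so no torsion. So H_0 ≅ Z^2.
rank ∂_1 = 8, rank ∂_2 = 12 ⇒ b_1 = 21 − 8 − 12 = 1; ∂_2 has invariant factor(s) [2] giving torsion. So H_1 ≅ Z ⊕ Z/2Z.
rank ∂_2 = 12, rank ∂_3 = 0 ⇒ b_2 = 12 − 12 − 0 = 0. So H_2 ≅ 0.

H_0 ≅ Z^2,  H_1 ≅ Z ⊕ Z/2Z,  H_2 = 0.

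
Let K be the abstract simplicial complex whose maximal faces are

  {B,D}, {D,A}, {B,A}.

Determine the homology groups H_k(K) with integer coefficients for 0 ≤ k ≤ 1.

H_0 ≅ Z,  H_1 ≅ Z.

K has 3 vertices, 3 edges.
rank ∂_0 = 0, rank ∂_1 = 2 ⇒ b_0 = 3 − 0 − 2 = 1; all invariant factors of ∂_1 are 1 so no torsion. So H_0 ≅ Z.
rank ∂_1 = 2, rank ∂_2 = 0 ⇒ b_1 = 3 − 2 − 0 = 1. So H_1 ≅ Z.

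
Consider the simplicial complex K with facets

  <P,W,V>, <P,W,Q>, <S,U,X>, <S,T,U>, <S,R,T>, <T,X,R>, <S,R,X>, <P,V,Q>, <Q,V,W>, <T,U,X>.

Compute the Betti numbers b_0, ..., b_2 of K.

b_0 = 2, b_1 = 0, b_2 = 2.

Fix the vertex order P < Q < R < S < T < U < V < W < X and write every simplex with vertices in increasing order. Then dim K = 2 and the simplices of K are:

  0-simplices (9): P, Q, R, S, T, U, V, W, X
  1-simplices (15): PQ, PV, PW, QV, QW, RS, RT, RX, ST, SU, SX, TU, TX, UX, VW
  2-simplices (10): PQV, PQW, PVW, QVW, RST, RSX, RTX, STU, SUX, TUX

so the chain groups are C_0 ≅ Z^9, C_1 ≅ Z^15, C_2 ≅ Z^10.

Boundary ∂_1: C_1 → C_0 is given by ∂[p,q] = [q] − [p]. For instance
  ∂QW = W − Q.
As a 9×15 matrix over Z this has rank 7, with invariant factors (1,1,1,1,1,1,1).

∂_2: C_2 → C_1 sends each 2-simplex [p,q,r] to [q,r] − [p,r] + [p,q]. For instance
  ∂STU = TU − SU + ST,
  ∂PVW = VW − PW + PV.
The 15×10 boundary matrix has rank 8 and Smith normal form diag(1,1,1,1,1,1,1,1).

Reading off H_k = ker ∂_k / im ∂_{k+1}:

  H_0: rank C_0 − rank ∂_1 = 9 − 7 = 2, and the invariant factors of ∂_1 are all 1, so H_0 ≅ Z^2.
  H_1: rank ker ∂_1 − rank ∂_2 = (15 − 7) − 8 = 0, and the invariant factors of ∂_2 are all 1, so H_1 ≅ 0.
  H_2: rank ker ∂_2 − rank ∂_3 = (10 − 8) − 0 = 2, and there is no ∂_3, so H_2 ≅ Z^2.

Hence the Betti numbers are b_0 = 2, b_1 = 0, b_2 = 2.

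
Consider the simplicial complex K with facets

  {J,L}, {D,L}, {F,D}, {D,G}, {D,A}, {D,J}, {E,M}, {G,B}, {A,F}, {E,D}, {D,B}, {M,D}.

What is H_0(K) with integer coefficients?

Take the total order A < B < D < E < F < G < J < L < M on the vertex set. Then K (dimension 1) consists of the simplices:

  0-simplices (9): A, B, D, E, F, G, J, L, M
  1-simplices (12): AD, AF, BD, BG, DE, DF, DG, DJ, DL, DM, EM, JL

Hence C_0 ≅ Z^9, C_1 ≅ Z^12.

∂_1: C_1 → C_0 sends each edge [p,q] (with p < q) to q − p.
This gives a 9×12 integer matrix of rank 8; reducing to Smith normal form yields diagonal entries (1,1,1,1,1,1,1,1).

Now H_k = ker ∂_k / im ∂_{k+1}, so:

  H_0: rank C_0 − rank ∂_1 = 9 − 8 = 1, and the invariant factors of ∂_1 are all 1, so H_0 = Z.

(K is a triangulation of a wedge of 4 circles.)

H_0 ≅ Z.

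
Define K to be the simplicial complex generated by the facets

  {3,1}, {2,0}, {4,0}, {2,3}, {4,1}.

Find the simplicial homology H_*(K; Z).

H_0 ≅ Z,  H_1 ≅ Z.

Fix the vertex order 0 < 1 < 2 < 3 < 4 and write every simplex with vertices in increasing order. Then dim K = 1 and the simplices of K are:

  0-simplices (5): [0], [1], [2], [3], [4]
  1-simplices (5): [0,2], [0,4], [1,3], [1,4], [2,3]

giving chain groups C_0 ≅ Z^5, C_1 ≅ Z^5.

Boundary ∂_1: C_1 → C_0 maps an edge to its endpoints' difference, ∂[p,q] = q − p. For instance
  ∂[0,2] = [2] − [0].
As a 5×5 matrix over Z this has rank 4, with invariant factors (1,1,1,1).

Computing H_k = (kernel of ∂_k) / (image of ∂_{k+1}):

  H_0: rank C_0 − rank ∂_1 = 5 − 4 = 1, and the invariant factors of ∂_1 are all 1, so H_0 ≅ Z.
  H_1: rank ker ∂_1 − rank ∂_2 = (5 − 4) − 0 = 1, and there is no ∂_2, so H_1 ≅ Z.

(K is a triangulation of the circle S^1.)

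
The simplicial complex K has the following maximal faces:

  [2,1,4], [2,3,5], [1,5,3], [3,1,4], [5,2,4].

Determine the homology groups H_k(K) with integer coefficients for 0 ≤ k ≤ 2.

Fix the vertex order 1 < 2 < 3 < 4 < 5 and write every simplex with vertices in increasing order. Then dim K = 2 and the simplices of K are:

  0-simplices (5): [1], [2], [3], [4], [5]
  1-simplices (10): [1,2], [1,3], [1,4], [1,5], [2,3], [2,4], [2,5], [3,4], [3,5], [4,5]
  2-simplices (5): [1,2,4], [1,3,4], [1,3,5], [2,3,5], [2,4,5]

giving chain groups C_0 ≅ Z^5, C_1 ≅ Z^10, C_2 ≅ Z^5.

∂_1: C_1 → C_0 sends each edge [p,q] (with p < q) to q − p. For instance
  ∂[1,3] = [3] − [1].
As a 5×10 matrix over Z this has rank 4, with invariant factors (1,1,1,1).

Boundary ∂_2: C_2 → C_1 maps a triangle to the signed sum of its edges. For instance
  ∂[1,3,4] = [3,4] − [1,4] + [1,3],
  ∂[1,3,5] = [3,5] − [1,5] + [1,3].
This gives a 10×5 integer matrix of rank 5; reducing to Smith normal form yields diagonal entries (1,1,1,1,1).

From H_k ≅ ker(∂_k) / im(∂_{k+1}) we obtain:

  H_0: rank C_0 − rank ∂_1 = 5 − 4 = 1, and the invariant factors of ∂_1 are all 1, so H_0 = Z.
  H_1: rank ker ∂_1 − rank ∂_2 = (10 − 4) − 5 = 1, and the invariant factors of ∂_2 are all 1, so H_1 = Z.
  H_2: rank ker ∂_2 − rank ∂_3 = (5 − 5) − 0 = 0, and there is no ∂_3, so H_2 = 0.

H_0 ≅ Z,  H_1 ≅ Z,  H_2 = 0.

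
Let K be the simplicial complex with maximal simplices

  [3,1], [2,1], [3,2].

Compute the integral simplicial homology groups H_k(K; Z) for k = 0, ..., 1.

H_0 = Z,  H_1 = Z.

K has 3 vertices, 3 edges.
rank ∂_0 = 0, rank ∂_1 = 2 ⇒ b_0 = 3 − 0 − 2 = 1; all invariant factors of ∂_1 are 1 so no torsion. So H_0 ≅ Z.
rank ∂_1 = 2, rank ∂_2 = 0 ⇒ b_1 = 3 − 2 − 0 = 1. So H_1 ≅ Z.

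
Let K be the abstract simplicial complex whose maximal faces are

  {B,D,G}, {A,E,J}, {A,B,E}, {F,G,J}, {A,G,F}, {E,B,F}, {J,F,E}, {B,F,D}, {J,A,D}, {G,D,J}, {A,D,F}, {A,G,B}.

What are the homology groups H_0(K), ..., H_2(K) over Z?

Order the vertices as A < B < D < E < F < G < J. Listing each simplex with vertices in this order, K has dimension 2 with simplices:

  0-simplices (7): A, B, D, E, F, G, J
  1-simplices (18): AB, AD, AE, AF, AG, AJ, BD, BE, BF, BG, DF, DG, DJ, EF, EJ, FG, FJ, GJ
  2-simplices (12): ABE, ABG, ADF, ADJ, AEJ, AFG, BDF, BDG, BEF, DGJ, EFJ, FGJ

Hence C_0 ≅ Z^7, C_1 ≅ Z^18, C_2 ≅ Z^12.

The boundary map ∂_1: C_1 → C_0 sends each edge [p,q] (with p < q) to q − p. For instance
  ∂GJ = J − G.
The resulting 7×18 matrix has rank 6, and its Smith normal form has invariant factors (1,1,1,1,1,1).

∂_2: C_2 → C_1 acts by ∂[p,q,r] = [q,r] − [p,r] + [p,q]. For instance
  ∂FGJ = GJ − FJ + FG,
  ∂EFJ = FJ − EJ + EF.
The resulting 18×12 matrix has rank 12, and its Smith normal form has invariant factors (1,1,1,1,1,1,1,1,1,1,1,2).

Computing H_k = (kernel of ∂_k) / (image of ∂_{k+1}):

  H_0: rank C_0 − rank ∂_1 = 7 − 6 = 1, and the invariant factors of ∂_1 are all 1, so H_0 = Z.
  H_1: rank ker ∂_1 − rank ∂_2 = (18 − 6) − 12 = 0, and ∂_2 has invariant factor 2 > 1, so H_1 = Z/2.
  H_2: rank ker ∂_2 − rank ∂_3 = (12 − 12) − 0 = 0, and there is no ∂_3, so H_2 = 0.

H_0 = Z,  H_1 = Z/2,  H_2 = 0.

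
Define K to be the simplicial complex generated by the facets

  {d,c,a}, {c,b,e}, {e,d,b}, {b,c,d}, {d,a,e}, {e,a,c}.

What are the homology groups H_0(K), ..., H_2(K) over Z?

H_0 = Z,  H_1 = 0,  H_2 = Z.

Fix the vertex order a < b < c < d < e and write every simplex with vertices in increasing order. Then dim K = 2 and the simplices of K are:

  0-simplices (5): a, b, c, d, e
  1-simplices (9): ac, ad, ae, bc, bd, be, cd, ce, de
  2-simplices (6): acd, ace, ade, bcd, bce, bde

so the chain groups are C_0 ≅ Z^5, C_1 ≅ Z^9, C_2 ≅ Z^6.

The boundary map ∂_1: C_1 → C_0 maps an edge to its endpoints' difference, ∂[p,q] = q − p. For instance
  ∂cd = d − c.
The resulting 5×9 matrix has rank 4, and its Smith normal form has invariant factors (1,1,1,1).

∂_2: C_2 → C_1 acts by ∂[p,q,r] = [q,r] − [p,r] + [p,q]. For instance
  ∂ade = de − ae + ad,
  ∂bce = ce − be + bc.
This gives a 9×6 integer matrix of rank 5; reducing to Smith normal form yields diagonal entries (1,1,1,1,1).

Reading off H_k = ker ∂_k / im ∂_{k+1}:

  H_0: rank C_0 − rank ∂_1 = 5 − 4 = 1, and the invariant factors of ∂_1 are all 1, so H_0 = Z.
  H_1: rank ker ∂_1 − rank ∂_2 = (9 − 4) − 5 = 0, and the invariant factors of ∂_2 are all 1, so H_1 = 0.
  H_2: rank ker ∂_2 − rank ∂_3 = (6 − 5) − 0 = 1, and there is no ∂_3, so H_2 = Z.

As a check, the Euler characteristic is 5 − 9 + 6 = 2, which agrees with 1 − 0 + 1 = 2.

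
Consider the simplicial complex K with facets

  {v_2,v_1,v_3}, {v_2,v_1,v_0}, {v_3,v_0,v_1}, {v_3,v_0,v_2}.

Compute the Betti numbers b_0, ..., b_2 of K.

b_0 = 1, b_1 = 0, b_2 = 1.

We work with the vertex ordering v_0 < v_1 < v_2 < v_3. The simplices of K, each written with vertices in increasing order, are:

  0-simplices (4): [v_0], [v_1], [v_2], [v_3]
  1-simplices (6): [v_0,v_1], [v_0,v_2], [v_0,v_3], [v_1,v_2], [v_1,v_3], [v_2,v_3]
  2-simplices (4): [v_0,v_1,v_2], [v_0,v_1,v_3], [v_0,v_2,v_3], [v_1,v_2,v_3]

so the chain groups are C_0 ≅ Z^4, C_1 ≅ Z^6, C_2 ≅ Z^4.

Boundary ∂_1: C_1 → C_0 is given by ∂[p,q] = [q] − [p]. For instance
  ∂[v_1,v_2] = [v_2] − [v_1].
The 4×6 boundary matrix has rank 3 and Smith normal form diag(1,1,1).

The boundary map ∂_2: C_2 → C_1 sends each 2-simplex [p,q,r] to [q,r] − [p,r] + [p,q]. For instance
  ∂[v_0,v_1,v_2] = [v_1,v_2] − [v_0,v_2] + [v_0,v_1],
  ∂[v_0,v_1,v_3] = [v_1,v_3] − [v_0,v_3] + [v_0,v_1].
The resulting 6×4 matrix has rank 3, and its Smith normal form has invariant factors (1,1,1).

Computing H_k = (kernel of ∂_k) / (image of ∂_{k+1}):

  H_0: rank C_0 − rank ∂_1 = 4 − 3 = 1, and the invariant factors of ∂_1 are all 1, so H_0 = Z.
  H_1: rank ker ∂_1 − rank ∂_2 = (6 − 3) − 3 = 0, and the invariant factors of ∂_2 are all 1, so H_1 = 0.
  H_2: rank ker ∂_2 − rank ∂_3 = (4 − 3) − 0 = 1, and there is no ∂_3, so H_2 = Z.

Hence the Betti numbers are b_0 = 1, b_1 = 0, b_2 = 1.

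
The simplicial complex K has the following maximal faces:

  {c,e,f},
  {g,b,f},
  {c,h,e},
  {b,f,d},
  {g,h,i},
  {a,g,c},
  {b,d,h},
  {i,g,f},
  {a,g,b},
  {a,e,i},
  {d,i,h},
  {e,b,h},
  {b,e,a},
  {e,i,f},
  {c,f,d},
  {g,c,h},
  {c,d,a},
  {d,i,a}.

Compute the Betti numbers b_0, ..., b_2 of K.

b_0 = 1, b_1 = 2, b_2 = 1.

Take the total order a < b < c < d < e < f < g < h < i on the vertex set. Then K (dimension 2) consists of the simplices:

  0-simplices (9): a, b, c, d, e, f, g, h, i
  1-simplices (27): ab, ac, ad, ae, ag, ai, bd, be, bf, bg, bh, cd, ce, cf, cg, ch, df, dh, di, ef, eh, ei, fg, fi, gh, gi, hi
  2-simplices (18): abe, abg, acd, acg, adi, aei, bdf, bdh, beh, bfg, cdf, cef, ceh, cgh, dhi, efi, fgi, ghi

Hence C_0 ≅ Z^9, C_1 ≅ Z^27, C_2 ≅ Z^18.

The boundary map ∂_1: C_1 → C_0 maps an edge to its endpoints' difference, ∂[p,q] = q − p.
The 9×27 boundary matrix has rank 8 and Smith normal form diag(1,1,1,1,1,1,1,1).

The boundary map ∂_2: C_2 → C_1 maps a triangle to the signed sum of its edges. For instance
  ∂dhi = hi − di + dh,
  ∂acd = cd − ad + ac.
The resulting 27×18 matrix has rank 17, and its Smith normal form has invariant factors (1,1,1,1,1,1,1,1,1,1,1,1,1,1,1,1,1).

Reading off H_k = ker ∂_k / im ∂_{k+1}:

  H_0: rank C_0 − rank ∂_1 = 9 − 8 = 1, and the invariant factors of ∂_1 are all 1, so H_0 ≅ Z.
  H_1: rank ker ∂_1 − rank ∂_2 = (27 − 8) − 17 = 2, and the invariant factors of ∂_2 are all 1, so H_1 ≅ Z^2.
  H_2: rank ker ∂_2 − rank ∂_3 = (18 − 17) − 0 = 1, and there is no ∂_3, so H_2 ≅ Z.

As a check, the Euler characteristic is 9 − 27 + 18 = 0, which agrees with 1 − 2 + 1 = 0.

Hence the Betti numbers are b_0 = 1, b_1 = 2, b_2 = 1.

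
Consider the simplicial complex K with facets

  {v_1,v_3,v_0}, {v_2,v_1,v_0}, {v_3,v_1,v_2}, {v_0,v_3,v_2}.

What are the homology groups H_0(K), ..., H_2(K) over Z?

We work with the vertex ordering v_0 < v_1 < v_2 < v_3. The simplices of K, each written with vertices in increasing order, are:

  0-simplices (4): [v_0], [v_1], [v_2], [v_3]
  1-simplices (6): [v_0,v_1], [v_0,v_2], [v_0,v_3], [v_1,v_2], [v_1,v_3], [v_2,v_3]
  2-simplices (4): [v_0,v_1,v_2], [v_0,v_1,v_3], [v_0,v_2,v_3], [v_1,v_2,v_3]

Hence C_0 ≅ Z^4, C_1 ≅ Z^6, C_2 ≅ Z^4.

Boundary ∂_1: C_1 → C_0 sends each edge [p,q] (with p < q) to q − p. For instance
  ∂[v_0,v_2] = [v_2] − [v_0].
As a 4×6 matrix over Z this has rank 3, with invariant factors (1,1,1).

The boundary map ∂_2: C_2 → C_1 maps a triangle to the signed sum of its edges. For instance
  ∂[v_1,v_2,v_3] = [v_2,v_3] − [v_1,v_3] + [v_1,v_2],
  ∂[v_0,v_1,v_2] = [v_1,v_2] − [v_0,v_2] + [v_0,v_1].
The 6×4 boundary matrix has rank 3 and Smith normal form diag(1,1,1).

Reading off H_k = ker ∂_k / im ∂_{k+1}:

  H_0: rank C_0 − rank ∂_1 = 4 − 3 = 1, and the invariant factors of ∂_1 are all 1, so H_0 = Z.
  H_1: rank ker ∂_1 − rank ∂_2 = (6 − 3) − 3 = 0, and the invariant factors of ∂_2 are all 1, so H_1 = 0.
  H_2: rank ker ∂_2 − rank ∂_3 = (4 − 3) − 0 = 1, and there is no ∂_3, so H_2 = Z.

H_0 = Z,  H_1 = 0,  H_2 = Z.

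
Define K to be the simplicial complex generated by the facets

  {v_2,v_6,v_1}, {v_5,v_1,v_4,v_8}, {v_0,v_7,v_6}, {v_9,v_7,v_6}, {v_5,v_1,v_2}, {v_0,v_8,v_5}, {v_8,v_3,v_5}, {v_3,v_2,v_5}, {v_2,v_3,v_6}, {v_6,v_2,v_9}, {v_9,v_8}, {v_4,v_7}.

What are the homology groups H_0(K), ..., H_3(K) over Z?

H_0 ≅ Z,  H_1 ≅ Z^3,  H_2 = 0,  H_3 = 0.

We work with the vertex ordering v_0 < v_1 < v_2 < v_3 < v_4 < v_5 < v_6 < v_7 < v_8 < v_9. The simplices of K, each written with vertices in increasing order, are:

  0-simplices (10): [v_0], [v_1], [v_2], [v_3], [v_4], [v_5], [v_6], [v_7], [v_8], [v_9]
  1-simplices (24): (24 of them)
  2-simplices (13): (13 of them)
  3-simplices (1): [v_1,v_4,v_5,v_8]

giving chain groups C_0 ≅ Z^10, C_1 ≅ Z^24, C_2 ≅ Z^13, C_3 ≅ Z^1.

Boundary ∂_1: C_1 → C_0 sends each edge [p,q] (with p < q) to q − p.
The resulting 10×24 matrix has rank 9, and its Smith normal form has invariant factors (1,1,1,1,1,1,1,1,1).

∂_2: C_2 → C_1 maps a triangle to the signed sum of its edges. For instance
  ∂[v_4,v_5,v_8] = [v_5,v_8] − [v_4,v_8] + [v_4,v_5],
  ∂[v_2,v_3,v_6] = [v_3,v_6] − [v_2,v_6] + [v_2,v_3].
As a 24×13 matrix over Z this has rank 12, with invariant factors (1,1,1,1,1,1,1,1,1,1,1,1).

∂_3: C_3 → C_2 sends each 3-simplex σ to the alternating sum Σ_i (−1)^i (σ with its i-th vertex removed). For instance
  ∂[v_1,v_4,v_5,v_8] = [v_4,v_5,v_8] − [v_1,v_5,v_8] + [v_1,v_4,v_8] − [v_1,v_4,v_5].
As a 13×1 matrix over Z this has rank 1, with invariant factors (1).

From H_k ≅ ker(∂_k) / im(∂_{k+1}) we obtain:

  H_0: rank C_0 − rank ∂_1 = 10 − 9 = 1, and the invariant factors of ∂_1 are all 1, so H_0 ≅ Z.
  H_1: rank ker ∂_1 − rank ∂_2 = (24 − 9) − 12 = 3, and the invariant factors of ∂_2 are all 1, so H_1 ≅ Z^3.
  H_2: rank ker ∂_2 − rank ∂_3 = (13 − 12) − 1 = 0, and the invariant factors of ∂_3 are all 1, so H_2 ≅ 0.
  H_3: rank ker ∂_3 − rank ∂_4 = (1 − 1) − 0 = 0, and there is no ∂_4, so H_3 ≅ 0.

As a check, the Euler characteristic is 10 − 24 + 13 − 1 = -2, which agrees with 1 − 3 + 0 − 0 = -2.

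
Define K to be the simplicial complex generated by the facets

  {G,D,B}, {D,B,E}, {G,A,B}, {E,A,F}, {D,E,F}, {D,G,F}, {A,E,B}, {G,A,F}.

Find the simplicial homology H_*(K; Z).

H_0 = Z,  H_1 = 0,  H_2 = Z.

K has 6 vertices, 12 edges, 8 triangles.
rank ∂_0 = 0, rank ∂_1 = 5 ⇒ b_0 = 6 − 0 − 5 = 1; all invariant factors of ∂_1 are 1 so no torsion. So H_0 = Z.
rank ∂_1 = 5, rank ∂_2 = 7 ⇒ b_1 = 12 − 5 − 7 = 0; all invariant factors of ∂_2 are 1 so no torsion. So H_1 = 0.
rank ∂_2 = 7, rank ∂_3 = 0 ⇒ b_2 = 8 − 7 − 0 = 1. So H_2 = Z.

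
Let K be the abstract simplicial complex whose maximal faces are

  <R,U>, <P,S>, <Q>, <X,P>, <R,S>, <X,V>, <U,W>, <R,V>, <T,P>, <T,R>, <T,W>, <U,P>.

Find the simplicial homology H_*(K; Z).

H_0 = Z^2,  H_1 = Z^4.

Take the total order P < Q < R < S < T < U < V < W < X on the vertex set. Then K (dimension 1) consists of the simplices:

  0-simplices (9): P, Q, R, S, T, U, V, W, X
  1-simplices (11): PS, PT, PU, PX, RS, RT, RU, RV, TW, UW, VX

so the chain groups are C_0 ≅ Z^9, C_1 ≅ Z^11.

∂_1: C_1 → C_0 maps an edge to its endpoints' difference, ∂[p,q] = q − p. For instance
  ∂PU = U − P.
The resulting 9×11 matrix has rank 7, and its Smith normal form has invariant factors (1,1,1,1,1,1,1).

From H_k ≅ ker(∂_k) / im(∂_{k+1}) we obtain:

  H_0: rank C_0 − rank ∂_1 = 9 − 7 = 2, and the invariant factors of ∂_1 are all 1, so H_0 ≅ Z^2.
  H_1: rank ker ∂_1 − rank ∂_2 = (11 − 7) − 0 = 4, and there is no ∂_2, so H_1 ≅ Z^4.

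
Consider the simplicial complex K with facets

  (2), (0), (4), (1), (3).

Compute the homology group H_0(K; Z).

K has 5 vertices.
rank ∂_0 = 0, rank ∂_1 = 0 ⇒ b_0 = 5 − 0 − 0 = 5. So H_0 = Z^5.

H_0 ≅ Z^5.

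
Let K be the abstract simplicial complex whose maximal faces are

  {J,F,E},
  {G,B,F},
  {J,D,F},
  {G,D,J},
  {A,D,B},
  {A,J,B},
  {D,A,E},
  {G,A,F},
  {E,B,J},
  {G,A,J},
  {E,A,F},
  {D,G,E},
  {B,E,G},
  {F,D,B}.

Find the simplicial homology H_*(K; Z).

Order the vertices as A < B < D < E < F < G < J. Listing each simplex with vertices in this order, K has dimension 2 with simplices:

  0-simplices (7): A, B, D, E, F, G, J
  1-simplices (21): AB, AD, AE, AF, AG, AJ, BD, BE, BF, BG, BJ, DE, DF, DG, DJ, EF, EG, EJ, FG, FJ, GJ
  2-simplices (14): ABD, ABJ, ADE, AEF, AFG, AGJ, BDF, BEG, BEJ, BFG, DEG, DFJ, DGJ, EFJ

giving chain groups C_0 ≅ Z^7, C_1 ≅ Z^21, C_2 ≅ Z^14.

The boundary map ∂_1: C_1 → C_0 is given by ∂[p,q] = [q] − [p]. For instance
  ∂DG = G − D.
This gives a 7×21 integer matrix of rank 6; reducing to Smith normal form yields diagonal entries (1,1,1,1,1,1).

Boundary ∂_2: C_2 → C_1 acts by ∂[p,q,r] = [q,r] − [p,r] + [p,q]. For instance
  ∂DFJ = FJ − DJ + DF,
  ∂AEF = EF − AF + AE.
As a 21×14 matrix over Z this has rank 13, with invariant factors (1,1,1,1,1,1,1,1,1,1,1,1,1).

Reading off H_k = ker ∂_k / im ∂_{k+1}:

  H_0: rank C_0 − rank ∂_1 = 7 − 6 = 1, and the invariant factors of ∂_1 are all 1, so H_0 = Z.
  H_1: rank ker ∂_1 − rank ∂_2 = (21 − 6) − 13 = 2, and the invariant factors of ∂_2 are all 1, so H_1 = Z^2.
  H_2: rank ker ∂_2 − rank ∂_3 = (14 − 13) − 0 = 1, and there is no ∂_3, so H_2 = Z.

As a check, the Euler characteristic is 7 − 21 + 14 = 0, which agrees with 1 − 2 + 1 = 0.
(K is a triangulation of the torus T^2.)

H_0 ≅ Z,  H_1 ≅ Z^2,  H_2 ≅ Z.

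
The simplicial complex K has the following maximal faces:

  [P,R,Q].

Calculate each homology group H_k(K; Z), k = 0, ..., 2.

Order the vertices as P < Q < R. Listing each simplex with vertices in this order, K has dimension 2 with simplices:

  0-simplices (3): P, Q, R
  1-simplices (3): PQ, PR, QR
  2-simplices (1): PQR

giving chain groups C_0 ≅ Z^3, C_1 ≅ Z^3, C_2 ≅ Z^1.

∂_1: C_1 → C_0 maps an edge to its endpoints' difference, ∂[p,q] = q − p. For instance
  ∂PQ = Q − P.
This gives a 3×3 integer matrix of rank 2; reducing to Smith normal form yields diagonal entries (1,1).

∂_2: C_2 → C_1 maps a triangle to the signed sum of its edges. For instance
  ∂PQR = QR − PR + PQ.
This gives a 3×1 integer matrix of rank 1; reducing to Smith normal form yields diagonal entries (1).

Reading off H_k = ker ∂_k / im ∂_{k+1}:

  H_0: rank C_0 − rank ∂_1 = 3 − 2 = 1, and the invariant factors of ∂_1 are all 1, so H_0 ≅ Z.
  H_1: rank ker ∂_1 − rank ∂_2 = (3 − 2) − 1 = 0, and the invariant factors of ∂_2 are all 1, so H_1 ≅ 0.
  H_2: rank ker ∂_2 − rank ∂_3 = (1 − 1) − 0 = 0, and there is no ∂_3, so H_2 ≅ 0.

(K is a triangulation of the 2-simplex.)

H_0 ≅ Z,  H_1 = 0,  H_2 = 0.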